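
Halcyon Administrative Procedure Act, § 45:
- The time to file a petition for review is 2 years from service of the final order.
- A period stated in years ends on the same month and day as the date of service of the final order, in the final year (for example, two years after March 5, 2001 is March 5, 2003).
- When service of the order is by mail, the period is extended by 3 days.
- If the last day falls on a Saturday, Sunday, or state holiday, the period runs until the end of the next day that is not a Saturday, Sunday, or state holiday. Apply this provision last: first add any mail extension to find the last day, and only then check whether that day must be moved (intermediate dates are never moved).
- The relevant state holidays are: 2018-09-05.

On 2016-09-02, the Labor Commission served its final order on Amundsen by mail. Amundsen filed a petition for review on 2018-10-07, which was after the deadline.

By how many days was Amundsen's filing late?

2 years after 2016-09-02 is September 2, 2018.
Service was by mail, adding 3 days: September 2, 2018 + 3 days = September 5, 2018.
September 5, 2018 is a listed holiday. The next qualifying day is September 6, 2018.
The deadline is September 6, 2018; from September 6, 2018 to October 7, 2018 is 31 days.

31 days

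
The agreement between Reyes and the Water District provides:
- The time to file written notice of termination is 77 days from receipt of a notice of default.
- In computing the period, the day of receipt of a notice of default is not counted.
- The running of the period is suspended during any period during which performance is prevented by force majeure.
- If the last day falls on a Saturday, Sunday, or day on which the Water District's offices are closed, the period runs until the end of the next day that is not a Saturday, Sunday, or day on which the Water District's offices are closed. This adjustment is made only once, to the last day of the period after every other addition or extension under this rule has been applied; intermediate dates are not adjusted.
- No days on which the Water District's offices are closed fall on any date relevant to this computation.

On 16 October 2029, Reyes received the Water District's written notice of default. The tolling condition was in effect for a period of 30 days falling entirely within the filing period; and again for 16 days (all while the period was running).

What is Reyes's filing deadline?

February 18, 2030

77 days after 16 October 2029 is January 1, 2030.
Tolling adds 30 days: January 1, 2030 + 30 days = January 31, 2030.
Tolling adds 16 days: January 31, 2030 + 16 days = February 16, 2030.
February 16, 2030 is Saturday; February 17, 2030 is Sunday. The next qualifying day is February 18, 2030.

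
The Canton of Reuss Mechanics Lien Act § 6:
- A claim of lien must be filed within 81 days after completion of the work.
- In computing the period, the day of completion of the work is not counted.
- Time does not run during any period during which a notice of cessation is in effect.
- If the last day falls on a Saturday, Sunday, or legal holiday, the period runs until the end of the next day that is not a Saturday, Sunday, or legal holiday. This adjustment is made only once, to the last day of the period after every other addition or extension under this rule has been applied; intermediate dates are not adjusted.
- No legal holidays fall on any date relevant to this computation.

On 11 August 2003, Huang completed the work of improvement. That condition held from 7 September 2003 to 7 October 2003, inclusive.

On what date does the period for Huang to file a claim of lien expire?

81 days after 11 August 2003 is October 31, 2003.
From September 7, 2003 through October 7, 2003 inclusive is 31 days; tolling adds 31 days: October 31, 2003 + 31 days = December 1, 2003.
December 1, 2003 is a Monday and not a legal holiday, so no extension applies.

December 1, 2003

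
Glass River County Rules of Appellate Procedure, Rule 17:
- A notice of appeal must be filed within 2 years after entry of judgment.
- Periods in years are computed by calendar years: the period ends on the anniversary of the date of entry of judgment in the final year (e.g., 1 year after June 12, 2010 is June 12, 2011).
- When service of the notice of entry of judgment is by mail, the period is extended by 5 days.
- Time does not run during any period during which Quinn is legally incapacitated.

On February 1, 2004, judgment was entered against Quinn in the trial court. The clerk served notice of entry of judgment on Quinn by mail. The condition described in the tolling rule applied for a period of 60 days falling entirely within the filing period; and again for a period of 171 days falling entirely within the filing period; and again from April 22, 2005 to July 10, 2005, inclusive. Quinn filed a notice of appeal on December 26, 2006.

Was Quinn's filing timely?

No

2 years after February 1, 2004 is February 1, 2006.
Service was by mail, adding 5 days: February 1, 2006 + 5 days = February 6, 2006.
Tolling adds 60 days: February 6, 2006 + 60 days = April 7, 2006.
Tolling adds 171 days: April 7, 2006 + 171 days = September 25, 2006.
From April 22, 2005 through July 10, 2005 inclusive is 80 days; tolling adds 80 days: September 25, 2006 + 80 days = December 14, 2006.
The deadline is December 14, 2006; the filing on December 26, 2006 is after that date.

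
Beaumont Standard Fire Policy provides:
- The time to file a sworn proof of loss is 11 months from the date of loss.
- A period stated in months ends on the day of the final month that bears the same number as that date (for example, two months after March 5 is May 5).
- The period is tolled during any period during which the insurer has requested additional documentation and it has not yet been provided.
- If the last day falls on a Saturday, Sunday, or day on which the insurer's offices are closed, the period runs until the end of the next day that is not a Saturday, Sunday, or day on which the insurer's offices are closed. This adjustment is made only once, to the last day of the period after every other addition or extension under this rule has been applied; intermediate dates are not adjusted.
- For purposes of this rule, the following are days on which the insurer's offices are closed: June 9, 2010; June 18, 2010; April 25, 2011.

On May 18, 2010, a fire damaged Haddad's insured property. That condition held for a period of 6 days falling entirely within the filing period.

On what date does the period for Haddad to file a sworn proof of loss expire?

April 26, 2011

11 months after May 18, 2010 is April 18, 2011.
Tolling adds 6 days: April 18, 2011 + 6 days = April 24, 2011.
April 24, 2011 is Sunday; April 25, 2011 is a listed holiday. The next qualifying day is April 26, 2011.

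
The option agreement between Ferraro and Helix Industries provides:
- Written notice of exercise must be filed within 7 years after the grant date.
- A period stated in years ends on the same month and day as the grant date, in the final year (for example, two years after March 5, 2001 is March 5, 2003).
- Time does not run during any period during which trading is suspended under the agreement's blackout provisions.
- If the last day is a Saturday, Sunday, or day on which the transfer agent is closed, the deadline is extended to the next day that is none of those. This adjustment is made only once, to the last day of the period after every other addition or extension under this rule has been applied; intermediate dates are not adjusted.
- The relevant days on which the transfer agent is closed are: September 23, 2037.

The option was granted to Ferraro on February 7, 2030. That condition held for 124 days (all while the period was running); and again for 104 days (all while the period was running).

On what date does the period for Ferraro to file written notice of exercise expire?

September 24, 2037

7 years after February 7, 2030 is February 7, 2037.
Tolling adds 124 days: February 7, 2037 + 124 days = June 11, 2037.
Tolling adds 104 days: June 11, 2037 + 104 days = September 23, 2037.
September 23, 2037 is a listed holiday. The next qualifying day is September 24, 2037.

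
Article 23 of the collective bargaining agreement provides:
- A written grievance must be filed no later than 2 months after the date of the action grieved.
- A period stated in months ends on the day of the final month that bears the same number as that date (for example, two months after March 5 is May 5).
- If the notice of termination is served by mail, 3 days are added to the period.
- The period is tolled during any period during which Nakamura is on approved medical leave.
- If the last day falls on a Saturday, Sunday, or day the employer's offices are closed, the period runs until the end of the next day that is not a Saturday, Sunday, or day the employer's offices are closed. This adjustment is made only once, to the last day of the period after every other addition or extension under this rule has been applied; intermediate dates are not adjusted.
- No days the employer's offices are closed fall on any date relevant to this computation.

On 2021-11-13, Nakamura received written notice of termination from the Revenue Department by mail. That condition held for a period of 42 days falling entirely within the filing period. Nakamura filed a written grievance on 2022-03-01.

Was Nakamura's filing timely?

2 months after 2021-11-13 is January 13, 2022.
Service was by mail, adding 3 days: January 13, 2022 + 3 days = January 16, 2022.
Tolling adds 42 days: January 16, 2022 + 42 days = February 27, 2022.
February 27, 2022 is Sunday. The next qualifying day is February 28, 2022.
The deadline is February 28, 2022; the filing on March 1, 2022 is after that date.

No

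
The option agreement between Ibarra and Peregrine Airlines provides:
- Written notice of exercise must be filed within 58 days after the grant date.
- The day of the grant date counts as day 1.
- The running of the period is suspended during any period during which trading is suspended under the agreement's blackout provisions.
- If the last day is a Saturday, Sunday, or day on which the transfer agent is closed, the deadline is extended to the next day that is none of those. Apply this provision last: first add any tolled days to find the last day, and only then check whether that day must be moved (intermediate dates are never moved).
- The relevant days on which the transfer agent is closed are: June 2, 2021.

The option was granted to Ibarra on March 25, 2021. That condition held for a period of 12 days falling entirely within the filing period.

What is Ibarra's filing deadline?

June 3, 2021

Counting March 25, 2021 as day 1, day 58 is May 21, 2021.
Tolling adds 12 days: May 21, 2021 + 12 days = June 2, 2021.
June 2, 2021 is a listed holiday. The next qualifying day is June 3, 2021.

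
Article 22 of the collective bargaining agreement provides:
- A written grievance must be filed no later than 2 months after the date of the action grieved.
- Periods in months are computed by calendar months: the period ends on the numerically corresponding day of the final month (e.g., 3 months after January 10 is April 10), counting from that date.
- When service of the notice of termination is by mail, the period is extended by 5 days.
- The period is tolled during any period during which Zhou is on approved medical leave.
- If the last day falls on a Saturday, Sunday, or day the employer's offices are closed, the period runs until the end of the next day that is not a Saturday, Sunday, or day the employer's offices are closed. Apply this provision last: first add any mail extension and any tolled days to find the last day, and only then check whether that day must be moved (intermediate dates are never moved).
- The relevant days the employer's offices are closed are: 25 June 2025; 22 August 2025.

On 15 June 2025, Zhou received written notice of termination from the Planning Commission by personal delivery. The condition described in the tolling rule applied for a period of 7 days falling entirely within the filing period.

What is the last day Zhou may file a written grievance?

August 25, 2025

2 months after 15 June 2025 is August 15, 2025.
Service was not by mail, so no mail extension applies.
Tolling adds 7 days: August 15, 2025 + 7 days = August 22, 2025.
August 22, 2025 is a listed holiday; August 23, 2025 is Saturday; August 24, 2025 is Sunday. The next qualifying day is August 25, 2025.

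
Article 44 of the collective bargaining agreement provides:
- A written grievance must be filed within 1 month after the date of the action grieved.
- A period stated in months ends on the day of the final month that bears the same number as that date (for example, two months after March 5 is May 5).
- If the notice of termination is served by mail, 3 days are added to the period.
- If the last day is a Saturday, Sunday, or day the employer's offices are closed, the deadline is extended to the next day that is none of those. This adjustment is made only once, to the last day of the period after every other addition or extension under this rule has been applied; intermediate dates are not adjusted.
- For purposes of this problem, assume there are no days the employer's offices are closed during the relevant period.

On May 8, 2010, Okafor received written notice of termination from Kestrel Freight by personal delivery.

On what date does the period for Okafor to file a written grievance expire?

1 month after May 8, 2010 is June 8, 2010.
Service was not by mail, so no mail extension applies.
June 8, 2010 is a Tuesday and not a day the employer's offices are closed, so no extension applies.

June 8, 2010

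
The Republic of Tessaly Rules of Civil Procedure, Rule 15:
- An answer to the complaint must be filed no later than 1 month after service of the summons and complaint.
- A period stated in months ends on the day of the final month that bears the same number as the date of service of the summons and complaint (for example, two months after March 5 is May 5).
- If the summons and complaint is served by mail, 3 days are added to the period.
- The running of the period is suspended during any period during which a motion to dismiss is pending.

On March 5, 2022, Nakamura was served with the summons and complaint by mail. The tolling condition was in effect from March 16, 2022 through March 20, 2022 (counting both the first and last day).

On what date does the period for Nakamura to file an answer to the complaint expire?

April 13, 2022

1 month after March 5, 2022 is April 5, 2022.
Service was by mail, adding 3 days: April 5, 2022 + 3 days = April 8, 2022.
From March 16, 2022 through March 20, 2022 inclusive is 5 days; tolling adds 5 days: April 8, 2022 + 5 days = April 13, 2022.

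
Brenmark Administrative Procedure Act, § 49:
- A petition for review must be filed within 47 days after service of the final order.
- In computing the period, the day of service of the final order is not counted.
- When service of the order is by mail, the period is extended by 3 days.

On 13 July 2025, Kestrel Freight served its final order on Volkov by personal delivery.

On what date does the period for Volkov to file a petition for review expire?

August 29, 2025

47 days after 13 July 2025 is August 29, 2025.
Service was not by mail, so no mail extension applies.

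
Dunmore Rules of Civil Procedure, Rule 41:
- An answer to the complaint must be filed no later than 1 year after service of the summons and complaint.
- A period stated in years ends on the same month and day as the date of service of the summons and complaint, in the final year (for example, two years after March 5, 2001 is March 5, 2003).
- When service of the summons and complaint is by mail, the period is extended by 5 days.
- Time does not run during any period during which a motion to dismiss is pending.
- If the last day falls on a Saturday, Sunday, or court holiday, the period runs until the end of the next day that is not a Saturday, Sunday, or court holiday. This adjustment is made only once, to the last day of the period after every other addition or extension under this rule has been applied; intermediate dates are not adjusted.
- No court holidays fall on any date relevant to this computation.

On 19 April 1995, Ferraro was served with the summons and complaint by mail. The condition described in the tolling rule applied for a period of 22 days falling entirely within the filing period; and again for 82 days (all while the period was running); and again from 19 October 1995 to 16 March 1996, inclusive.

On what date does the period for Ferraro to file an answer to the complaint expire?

January 3, 1997

1 year after 19 April 1995 is April 19, 1996.
Service was by mail, adding 5 days: April 19, 1996 + 5 days = April 24, 1996.
Tolling adds 22 days: April 24, 1996 + 22 days = May 16, 1996.
Tolling adds 82 days: May 16, 1996 + 82 days = August 6, 1996.
From October 19, 1995 through March 16, 1996 inclusive is 150 days; tolling adds 150 days: August 6, 1996 + 150 days = January 3, 1997.
January 3, 1997 is a Friday and not a court holiday, so no extension applies.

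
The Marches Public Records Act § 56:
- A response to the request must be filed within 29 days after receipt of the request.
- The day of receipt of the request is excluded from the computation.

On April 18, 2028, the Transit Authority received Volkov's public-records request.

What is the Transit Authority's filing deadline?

29 days after April 18, 2028 is May 17, 2028.

May 17, 2028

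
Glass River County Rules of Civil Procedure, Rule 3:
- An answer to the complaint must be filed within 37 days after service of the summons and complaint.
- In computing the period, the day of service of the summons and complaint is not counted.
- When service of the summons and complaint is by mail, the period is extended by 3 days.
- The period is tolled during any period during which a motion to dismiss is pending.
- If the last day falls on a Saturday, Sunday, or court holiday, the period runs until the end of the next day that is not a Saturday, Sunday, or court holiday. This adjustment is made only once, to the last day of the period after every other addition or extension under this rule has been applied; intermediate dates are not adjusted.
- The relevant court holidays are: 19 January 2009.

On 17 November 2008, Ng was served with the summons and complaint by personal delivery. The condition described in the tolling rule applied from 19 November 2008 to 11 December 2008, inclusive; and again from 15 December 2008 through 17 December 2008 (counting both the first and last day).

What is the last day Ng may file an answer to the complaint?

January 20, 2009

37 days after 17 November 2008 is December 24, 2008.
Service was not by mail, so no mail extension applies.
From November 19, 2008 through December 11, 2008 inclusive is 23 days; tolling adds 23 days: December 24, 2008 + 23 days = January 16, 2009.
From December 15, 2008 through December 17, 2008 inclusive is 3 days; tolling adds 3 days: January 16, 2009 + 3 days = January 19, 2009.
January 19, 2009 is a listed holiday. The next qualifying day is January 20, 2009.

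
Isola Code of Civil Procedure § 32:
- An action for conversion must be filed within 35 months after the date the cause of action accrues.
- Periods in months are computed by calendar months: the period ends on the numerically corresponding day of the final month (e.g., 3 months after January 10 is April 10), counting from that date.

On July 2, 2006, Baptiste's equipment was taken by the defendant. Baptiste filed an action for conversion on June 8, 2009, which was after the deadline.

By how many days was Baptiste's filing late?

35 months after July 2, 2006 is June 2, 2009.
The deadline is June 2, 2009; from June 2, 2009 to June 8, 2009 is 6 days.

6 days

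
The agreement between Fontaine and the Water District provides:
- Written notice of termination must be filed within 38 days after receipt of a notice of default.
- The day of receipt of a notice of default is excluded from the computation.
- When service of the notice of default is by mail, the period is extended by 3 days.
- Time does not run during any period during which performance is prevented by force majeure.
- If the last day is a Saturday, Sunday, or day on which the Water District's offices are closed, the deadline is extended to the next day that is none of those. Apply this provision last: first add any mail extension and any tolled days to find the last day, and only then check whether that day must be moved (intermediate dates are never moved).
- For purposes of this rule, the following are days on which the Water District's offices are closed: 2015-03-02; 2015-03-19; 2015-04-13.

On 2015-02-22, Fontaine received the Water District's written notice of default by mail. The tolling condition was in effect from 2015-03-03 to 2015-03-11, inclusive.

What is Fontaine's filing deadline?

April 14, 2015

38 days after 2015-02-22 is April 1, 2015.
Service was by mail, adding 3 days: April 1, 2015 + 3 days = April 4, 2015.
From March 3, 2015 through March 11, 2015 inclusive is 9 days; tolling adds 9 days: April 4, 2015 + 9 days = April 13, 2015.
April 13, 2015 is a listed holiday. The next qualifying day is April 14, 2015.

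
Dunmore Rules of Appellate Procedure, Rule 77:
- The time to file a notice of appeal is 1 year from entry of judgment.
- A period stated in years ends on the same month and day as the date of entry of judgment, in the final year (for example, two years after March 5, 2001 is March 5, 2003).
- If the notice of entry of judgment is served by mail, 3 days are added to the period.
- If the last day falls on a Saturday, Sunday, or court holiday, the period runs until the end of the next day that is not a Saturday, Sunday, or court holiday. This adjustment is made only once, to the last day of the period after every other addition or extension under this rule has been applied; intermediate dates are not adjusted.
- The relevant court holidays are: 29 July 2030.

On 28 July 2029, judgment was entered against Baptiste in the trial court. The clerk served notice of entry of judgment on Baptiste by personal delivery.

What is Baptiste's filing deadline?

July 30, 2030

1 year after 28 July 2029 is July 28, 2030.
Service was not by mail, so no mail extension applies.
July 28, 2030 is Sunday; July 29, 2030 is a listed holiday. The next qualifying day is July 30, 2030.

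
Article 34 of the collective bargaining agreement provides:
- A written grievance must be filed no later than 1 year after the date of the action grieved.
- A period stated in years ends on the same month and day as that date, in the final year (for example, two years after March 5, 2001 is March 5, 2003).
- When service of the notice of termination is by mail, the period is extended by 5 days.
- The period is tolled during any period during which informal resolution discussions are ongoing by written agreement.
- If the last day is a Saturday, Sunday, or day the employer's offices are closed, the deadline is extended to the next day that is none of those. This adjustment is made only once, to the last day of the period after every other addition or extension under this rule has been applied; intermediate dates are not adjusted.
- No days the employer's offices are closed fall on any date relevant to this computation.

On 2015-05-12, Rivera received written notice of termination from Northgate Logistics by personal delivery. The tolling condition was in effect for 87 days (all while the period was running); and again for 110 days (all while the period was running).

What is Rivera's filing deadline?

November 25, 2016

1 year after 2015-05-12 is May 12, 2016.
Service was not by mail, so no mail extension applies.
Tolling adds 87 days: May 12, 2016 + 87 days = August 7, 2016.
Tolling adds 110 days: August 7, 2016 + 110 days = November 25, 2016.
November 25, 2016 is a Friday and not a day the employer's offices are closed, so no extension applies.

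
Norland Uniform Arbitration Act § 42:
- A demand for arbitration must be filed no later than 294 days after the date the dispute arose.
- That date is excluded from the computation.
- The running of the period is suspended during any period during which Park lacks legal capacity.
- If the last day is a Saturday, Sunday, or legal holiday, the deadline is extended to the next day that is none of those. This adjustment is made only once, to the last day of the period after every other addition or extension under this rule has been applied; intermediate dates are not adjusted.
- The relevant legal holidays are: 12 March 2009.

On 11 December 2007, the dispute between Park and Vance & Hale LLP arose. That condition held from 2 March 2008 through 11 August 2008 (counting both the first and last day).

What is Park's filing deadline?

294 days after 11 December 2007 is September 30, 2008.
From March 2, 2008 through August 11, 2008 inclusive is 163 days; tolling adds 163 days: September 30, 2008 + 163 days = March 12, 2009.
March 12, 2009 is a listed holiday. The next qualifying day is March 13, 2009.

March 13, 2009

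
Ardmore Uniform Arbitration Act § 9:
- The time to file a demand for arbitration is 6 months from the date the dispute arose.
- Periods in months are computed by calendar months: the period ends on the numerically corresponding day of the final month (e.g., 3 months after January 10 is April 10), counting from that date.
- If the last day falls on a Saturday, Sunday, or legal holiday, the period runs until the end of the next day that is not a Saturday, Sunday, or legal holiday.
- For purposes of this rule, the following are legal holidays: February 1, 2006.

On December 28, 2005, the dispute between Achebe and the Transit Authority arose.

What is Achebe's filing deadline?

6 months after December 28, 2005 is June 28, 2006.
June 28, 2006 is a Wednesday and not a legal holiday, so no extension applies.

June 28, 2006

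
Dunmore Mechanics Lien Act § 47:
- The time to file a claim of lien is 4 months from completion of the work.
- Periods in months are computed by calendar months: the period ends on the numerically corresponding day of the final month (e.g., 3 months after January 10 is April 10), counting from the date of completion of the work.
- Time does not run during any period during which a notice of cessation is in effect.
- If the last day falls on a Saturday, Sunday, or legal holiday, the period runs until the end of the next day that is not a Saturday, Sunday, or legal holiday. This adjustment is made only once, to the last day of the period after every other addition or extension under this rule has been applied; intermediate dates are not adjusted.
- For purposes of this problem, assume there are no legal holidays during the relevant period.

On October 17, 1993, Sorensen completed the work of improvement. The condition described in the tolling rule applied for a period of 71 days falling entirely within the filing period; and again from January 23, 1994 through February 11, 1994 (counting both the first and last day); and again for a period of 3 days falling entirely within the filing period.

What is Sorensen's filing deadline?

4 months after October 17, 1993 is February 17, 1994.
Tolling adds 71 days: February 17, 1994 + 71 days = April 29, 1994.
From January 23, 1994 through February 11, 1994 inclusive is 20 days; tolling adds 20 days: April 29, 1994 + 20 days = May 19, 1994.
Tolling adds 3 days: May 19, 1994 + 3 days = May 22, 1994.
May 22, 1994 is Sunday. The next qualifying day is May 23, 1994.

May 23, 1994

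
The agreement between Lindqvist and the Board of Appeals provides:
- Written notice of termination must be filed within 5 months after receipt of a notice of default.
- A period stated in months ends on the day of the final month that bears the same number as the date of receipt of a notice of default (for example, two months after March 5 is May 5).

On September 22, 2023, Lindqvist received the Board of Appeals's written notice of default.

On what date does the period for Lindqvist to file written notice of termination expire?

February 22, 2024

5 months after September 22, 2023 is February 22, 2024.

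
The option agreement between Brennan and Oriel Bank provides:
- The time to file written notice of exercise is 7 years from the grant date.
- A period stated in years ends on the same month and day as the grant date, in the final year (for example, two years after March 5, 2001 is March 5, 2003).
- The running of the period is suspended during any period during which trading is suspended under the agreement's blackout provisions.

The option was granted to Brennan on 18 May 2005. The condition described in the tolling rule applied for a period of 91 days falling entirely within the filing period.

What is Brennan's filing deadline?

7 years after 18 May 2005 is May 18, 2012.
Tolling adds 91 days: May 18, 2012 + 91 days = August 17, 2012.

August 17, 2012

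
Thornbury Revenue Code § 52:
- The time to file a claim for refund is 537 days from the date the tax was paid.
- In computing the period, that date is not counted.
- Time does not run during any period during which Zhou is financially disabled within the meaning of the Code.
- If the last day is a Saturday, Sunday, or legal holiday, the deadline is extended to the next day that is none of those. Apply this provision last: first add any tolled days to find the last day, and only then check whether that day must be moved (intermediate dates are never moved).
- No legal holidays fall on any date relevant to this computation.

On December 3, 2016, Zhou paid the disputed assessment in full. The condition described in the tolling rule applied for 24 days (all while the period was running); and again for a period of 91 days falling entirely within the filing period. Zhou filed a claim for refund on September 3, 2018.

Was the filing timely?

Yes

537 days after December 3, 2016 is May 24, 2018.
Tolling adds 24 days: May 24, 2018 + 24 days = June 17, 2018.
Tolling adds 91 days: June 17, 2018 + 91 days = September 16, 2018.
September 16, 2018 is Sunday. The next qualifying day is September 17, 2018.
The deadline is September 17, 2018; the filing on September 3, 2018 is on or before that date.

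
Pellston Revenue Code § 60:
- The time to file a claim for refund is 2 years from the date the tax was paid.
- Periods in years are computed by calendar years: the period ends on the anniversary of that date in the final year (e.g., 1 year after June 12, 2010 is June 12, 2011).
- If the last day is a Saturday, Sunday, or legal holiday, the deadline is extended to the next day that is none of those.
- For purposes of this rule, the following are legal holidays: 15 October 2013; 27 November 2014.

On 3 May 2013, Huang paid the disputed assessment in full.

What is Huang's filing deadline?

May 4, 2015

2 years after 3 May 2013 is May 3, 2015.
May 3, 2015 is Sunday. The next qualifying day is May 4, 2015.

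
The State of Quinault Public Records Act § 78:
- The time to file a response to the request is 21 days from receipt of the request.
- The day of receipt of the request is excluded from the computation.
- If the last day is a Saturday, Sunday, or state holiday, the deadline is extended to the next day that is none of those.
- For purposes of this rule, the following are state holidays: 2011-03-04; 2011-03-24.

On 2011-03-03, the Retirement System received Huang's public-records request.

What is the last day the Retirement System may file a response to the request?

21 days after 2011-03-03 is March 24, 2011.
March 24, 2011 is a listed holiday. The next qualifying day is March 25, 2011.

March 25, 2011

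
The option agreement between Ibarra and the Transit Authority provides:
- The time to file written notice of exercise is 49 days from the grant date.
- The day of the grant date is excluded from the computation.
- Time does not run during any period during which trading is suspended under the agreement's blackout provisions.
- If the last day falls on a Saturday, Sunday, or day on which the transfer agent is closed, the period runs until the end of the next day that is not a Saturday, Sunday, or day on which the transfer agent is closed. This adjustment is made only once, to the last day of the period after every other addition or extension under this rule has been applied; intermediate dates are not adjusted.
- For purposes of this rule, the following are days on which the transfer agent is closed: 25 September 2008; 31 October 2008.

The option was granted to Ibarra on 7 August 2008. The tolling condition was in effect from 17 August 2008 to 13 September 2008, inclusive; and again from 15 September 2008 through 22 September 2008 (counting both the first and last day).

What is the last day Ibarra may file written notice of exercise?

November 3, 2008

49 days after 7 August 2008 is September 25, 2008.
From August 17, 2008 through September 13, 2008 inclusive is 28 days; tolling adds 28 days: September 25, 2008 + 28 days = October 23, 2008.
From September 15, 2008 through September 22, 2008 inclusive is 8 days; tolling adds 8 days: October 23, 2008 + 8 days = October 31, 2008.
October 31, 2008 is a listed holiday; November 1, 2008 is Saturday; November 2, 2008 is Sunday. The next qualifying day is November 3, 2008.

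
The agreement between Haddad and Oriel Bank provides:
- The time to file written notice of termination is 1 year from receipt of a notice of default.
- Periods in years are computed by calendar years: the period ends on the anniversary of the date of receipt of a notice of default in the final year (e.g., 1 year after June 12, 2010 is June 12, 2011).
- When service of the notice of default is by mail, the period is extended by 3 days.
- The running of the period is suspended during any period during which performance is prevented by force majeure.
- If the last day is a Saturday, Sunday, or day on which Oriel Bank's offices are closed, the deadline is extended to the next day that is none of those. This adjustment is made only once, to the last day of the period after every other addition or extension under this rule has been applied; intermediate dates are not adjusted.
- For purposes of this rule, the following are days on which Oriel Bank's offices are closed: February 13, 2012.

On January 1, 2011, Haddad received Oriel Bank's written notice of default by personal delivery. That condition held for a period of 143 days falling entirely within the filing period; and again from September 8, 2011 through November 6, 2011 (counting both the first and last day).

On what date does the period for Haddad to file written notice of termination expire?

1 year after January 1, 2011 is January 1, 2012.
Service was not by mail, so no mail extension applies.
Tolling adds 143 days: January 1, 2012 + 143 days = May 23, 2012.
From September 8, 2011 through November 6, 2011 inclusive is 60 days; tolling adds 60 days: May 23, 2012 + 60 days = July 22, 2012.
July 22, 2012 is Sunday. The next qualifying day is July 23, 2012.

July 23, 2012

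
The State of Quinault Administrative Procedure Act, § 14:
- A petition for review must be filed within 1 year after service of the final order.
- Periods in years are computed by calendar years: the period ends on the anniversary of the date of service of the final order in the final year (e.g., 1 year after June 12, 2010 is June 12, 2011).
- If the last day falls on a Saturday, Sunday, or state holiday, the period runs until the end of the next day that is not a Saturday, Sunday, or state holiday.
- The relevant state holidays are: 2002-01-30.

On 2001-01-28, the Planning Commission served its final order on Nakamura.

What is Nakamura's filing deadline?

1 year after 2001-01-28 is January 28, 2002.
January 28, 2002 is a Monday and not a state holiday, so no extension applies.

January 28, 2002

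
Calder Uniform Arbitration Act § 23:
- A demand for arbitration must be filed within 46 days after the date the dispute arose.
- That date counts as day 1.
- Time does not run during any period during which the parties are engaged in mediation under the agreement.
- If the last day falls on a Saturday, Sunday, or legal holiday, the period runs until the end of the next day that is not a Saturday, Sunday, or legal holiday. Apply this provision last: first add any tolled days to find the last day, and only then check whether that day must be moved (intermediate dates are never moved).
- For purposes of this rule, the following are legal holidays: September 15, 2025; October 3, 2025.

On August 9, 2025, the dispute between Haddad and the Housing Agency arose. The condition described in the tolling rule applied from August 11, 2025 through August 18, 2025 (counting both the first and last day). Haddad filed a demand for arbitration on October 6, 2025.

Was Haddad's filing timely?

No

Counting August 9, 2025 as day 1, day 46 is September 23, 2025.
From August 11, 2025 through August 18, 2025 inclusive is 8 days; tolling adds 8 days: September 23, 2025 + 8 days = October 1, 2025.
October 1, 2025 is a Wednesday and not a legal holiday, so no extension applies.
The deadline is October 1, 2025; the filing on October 6, 2025 is after that date.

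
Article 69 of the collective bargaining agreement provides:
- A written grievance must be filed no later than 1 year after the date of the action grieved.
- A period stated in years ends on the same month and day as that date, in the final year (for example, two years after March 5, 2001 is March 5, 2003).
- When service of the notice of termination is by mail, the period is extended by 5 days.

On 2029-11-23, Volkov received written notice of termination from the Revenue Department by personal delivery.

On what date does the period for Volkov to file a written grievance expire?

November 23, 2030

1 year after 2029-11-23 is November 23, 2030.
Service was not by mail, so no mail extension applies.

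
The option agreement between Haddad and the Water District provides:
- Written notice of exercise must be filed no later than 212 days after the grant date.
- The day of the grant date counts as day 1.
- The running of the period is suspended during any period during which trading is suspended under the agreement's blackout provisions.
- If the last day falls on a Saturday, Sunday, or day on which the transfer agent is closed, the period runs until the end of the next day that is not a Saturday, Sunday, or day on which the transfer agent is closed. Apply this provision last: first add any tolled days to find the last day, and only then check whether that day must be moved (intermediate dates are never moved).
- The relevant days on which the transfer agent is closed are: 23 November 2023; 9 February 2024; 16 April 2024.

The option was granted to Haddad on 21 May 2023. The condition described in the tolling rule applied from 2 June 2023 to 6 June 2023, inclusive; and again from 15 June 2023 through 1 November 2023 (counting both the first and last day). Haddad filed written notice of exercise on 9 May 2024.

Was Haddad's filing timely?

Counting 21 May 2023 as day 1, day 212 is December 18, 2023.
From June 2, 2023 through June 6, 2023 inclusive is 5 days; tolling adds 5 days: December 18, 2023 + 5 days = December 23, 2023.
From June 15, 2023 through November 1, 2023 inclusive is 140 days; tolling adds 140 days: December 23, 2023 + 140 days = May 11, 2024.
May 11, 2024 is Saturday; May 12, 2024 is Sunday. The next qualifying day is May 13, 2024.
The deadline is May 13, 2024; the filing on May 9, 2024 is on or before that date.

Yes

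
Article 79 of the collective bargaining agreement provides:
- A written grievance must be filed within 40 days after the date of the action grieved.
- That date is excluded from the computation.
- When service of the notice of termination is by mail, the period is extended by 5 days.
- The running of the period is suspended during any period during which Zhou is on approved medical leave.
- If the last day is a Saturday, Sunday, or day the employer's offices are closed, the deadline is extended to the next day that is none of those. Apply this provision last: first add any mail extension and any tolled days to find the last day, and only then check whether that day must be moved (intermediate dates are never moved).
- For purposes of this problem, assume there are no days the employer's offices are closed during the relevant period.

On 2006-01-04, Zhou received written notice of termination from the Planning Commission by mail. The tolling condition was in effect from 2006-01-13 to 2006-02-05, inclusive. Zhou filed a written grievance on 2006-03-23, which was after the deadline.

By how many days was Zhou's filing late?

40 days after 2006-01-04 is February 13, 2006.
Service was by mail, adding 5 days: February 13, 2006 + 5 days = February 18, 2006.
From January 13, 2006 through February 5, 2006 inclusive is 24 days; tolling adds 24 days: February 18, 2006 + 24 days = March 14, 2006.
March 14, 2006 is a Tuesday and not a day the employer's offices are closed, so no extension applies.
The deadline is March 14, 2006; from March 14, 2006 to March 23, 2006 is 9 days.

9 days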